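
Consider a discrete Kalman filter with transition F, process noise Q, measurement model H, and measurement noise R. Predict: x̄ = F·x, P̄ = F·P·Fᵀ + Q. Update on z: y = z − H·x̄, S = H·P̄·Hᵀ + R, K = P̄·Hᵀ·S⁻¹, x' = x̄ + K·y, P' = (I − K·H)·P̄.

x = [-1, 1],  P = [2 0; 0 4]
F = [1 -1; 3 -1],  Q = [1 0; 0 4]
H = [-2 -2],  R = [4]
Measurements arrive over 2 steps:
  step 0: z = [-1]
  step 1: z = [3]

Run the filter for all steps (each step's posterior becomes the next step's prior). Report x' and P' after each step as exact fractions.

step 0: x̄ = F·x = [-2, -4]
step 0: P̄ = F·P·Fᵀ + Q = [7 10; 10 26]
step 0: y = z − H·x̄ = [-13]
step 0: S = H·P̄·Hᵀ + R = [216]
step 0: K = P̄·Hᵀ·S⁻¹ = [-17/108; -1/3]
step 0: x' = x̄ + K·y = [5/108, 1/3]
step 0: P' = (I − K·H)·P̄ = [89/54 -4/3; -4/3 2]
step 1: x̄ = F·x = [-31/108, -7/36]
step 1: P̄ = F·P·Fᵀ + Q = [395/54 221/18; 221/18 173/6]
step 1: y = z − H·x̄ = [55/27]
step 1: S = H·P̄·Hᵀ + R = [6664/27]
step 1: K = P̄·Hᵀ·S⁻¹ = [-529/3332; -555/1666]
step 1: x' = x̄ + K·y = [-1017/1666, -2909/3332]
step 1: P' = (I − K·H)·P̄ = [911/833 -1293/1666; -1293/1666 2403/1666]

step 0: x' = [5/108, 1/3], P' = [89/54 -4/3; -4/3 2]
step 1: x' = [-1017/1666, -2909/3332], P' = [911/833 -1293/1666; -1293/1666 2403/1666]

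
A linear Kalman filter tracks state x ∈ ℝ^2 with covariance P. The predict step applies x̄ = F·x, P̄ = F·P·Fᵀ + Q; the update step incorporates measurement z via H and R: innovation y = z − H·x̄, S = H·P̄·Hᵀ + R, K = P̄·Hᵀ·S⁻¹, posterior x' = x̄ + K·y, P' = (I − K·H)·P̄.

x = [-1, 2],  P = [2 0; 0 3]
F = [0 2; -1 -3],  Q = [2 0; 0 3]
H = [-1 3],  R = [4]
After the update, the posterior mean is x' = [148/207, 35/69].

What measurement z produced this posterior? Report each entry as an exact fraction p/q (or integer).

x̄ = F·x = [4, -5]
P̄ = F·P·Fᵀ + Q = [14 -18; -18 32]
S = H·P̄·Hᵀ + R = [414]
K = P̄·Hᵀ·S⁻¹ = [-34/207; 19/69]
x' − x̄ = [-680/207, 380/69] = K·y
y = (KᵀK)⁻¹·Kᵀ·(x' − x̄) = [20]
z = y + H·x̄ = [20] + [-19] = [1]

z = [1]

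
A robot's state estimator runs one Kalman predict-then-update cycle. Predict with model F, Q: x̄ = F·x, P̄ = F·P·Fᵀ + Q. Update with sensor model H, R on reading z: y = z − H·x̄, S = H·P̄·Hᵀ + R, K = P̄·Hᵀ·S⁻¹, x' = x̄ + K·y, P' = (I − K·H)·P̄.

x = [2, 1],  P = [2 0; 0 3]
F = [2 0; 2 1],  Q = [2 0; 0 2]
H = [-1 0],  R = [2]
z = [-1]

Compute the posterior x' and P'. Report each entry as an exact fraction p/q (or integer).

x̄ = F·x = [4, 5]
P̄ = F·P·Fᵀ + Q = [10 8; 8 13]
y = z − H·x̄ = [3]
S = H·P̄·Hᵀ + R = [12]
K = P̄·Hᵀ·S⁻¹ = [-5/6; -2/3]
x' = x̄ + K·y = [3/2, 3]
P' = (I − K·H)·P̄ = [5/3 4/3; 4/3 23/3]

x' = [3/2, 3]
P' = [5/3 4/3; 4/3 23/3]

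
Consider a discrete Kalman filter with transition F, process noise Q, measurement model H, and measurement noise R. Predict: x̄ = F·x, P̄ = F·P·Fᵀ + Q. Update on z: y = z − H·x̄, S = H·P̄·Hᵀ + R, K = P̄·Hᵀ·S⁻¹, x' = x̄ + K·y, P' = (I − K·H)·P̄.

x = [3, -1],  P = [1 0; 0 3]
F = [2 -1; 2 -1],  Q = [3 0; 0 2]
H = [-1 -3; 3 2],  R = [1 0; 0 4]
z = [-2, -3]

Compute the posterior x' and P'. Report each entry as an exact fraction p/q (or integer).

x' = [-681/551, 2787/2755]
P' = [336/551 -142/551; -142/551 569/2755]

x̄ = F·x = [7, 7]
P̄ = F·P·Fᵀ + Q = [10 7; 7 9]
y = z − H·x̄ = [26, -38]
S = H·P̄·Hᵀ + R = [134 -161; -161 214]
K = P̄·Hᵀ·S⁻¹ = [90/551 181/551; -997/2755 -248/2755]
x' = x̄ + K·y = [-681/551, 2787/2755]
P' = (I − K·H)·P̄ = [336/551 -142/551; -142/551 569/2755]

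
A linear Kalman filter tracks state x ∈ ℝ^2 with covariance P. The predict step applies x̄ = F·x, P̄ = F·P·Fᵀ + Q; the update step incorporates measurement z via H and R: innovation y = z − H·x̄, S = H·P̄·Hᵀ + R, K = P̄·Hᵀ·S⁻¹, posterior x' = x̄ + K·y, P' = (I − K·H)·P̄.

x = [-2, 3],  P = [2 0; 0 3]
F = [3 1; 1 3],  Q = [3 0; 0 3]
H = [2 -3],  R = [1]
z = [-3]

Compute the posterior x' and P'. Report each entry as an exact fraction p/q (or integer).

x̄ = F·x = [-3, 7]
P̄ = F·P·Fᵀ + Q = [24 15; 15 32]
y = z − H·x̄ = [24]
S = H·P̄·Hᵀ + R = [205]
K = P̄·Hᵀ·S⁻¹ = [3/205; -66/205]
x' = x̄ + K·y = [-543/205, -149/205]
P' = (I − K·H)·P̄ = [4911/205 3273/205; 3273/205 2204/205]

x' = [-543/205, -149/205]
P' = [4911/205 3273/205; 3273/205 2204/205]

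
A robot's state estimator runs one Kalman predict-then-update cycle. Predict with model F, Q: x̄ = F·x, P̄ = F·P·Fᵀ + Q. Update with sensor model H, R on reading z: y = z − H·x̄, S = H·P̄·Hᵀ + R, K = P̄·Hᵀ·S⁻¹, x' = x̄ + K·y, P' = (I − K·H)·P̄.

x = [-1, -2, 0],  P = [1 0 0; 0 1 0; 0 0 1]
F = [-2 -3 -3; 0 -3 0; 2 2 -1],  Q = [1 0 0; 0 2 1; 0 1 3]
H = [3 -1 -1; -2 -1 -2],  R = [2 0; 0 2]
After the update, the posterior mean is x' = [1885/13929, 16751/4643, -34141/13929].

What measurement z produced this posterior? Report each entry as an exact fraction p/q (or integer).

x̄ = F·x = [8, 6, -6]
P̄ = F·P·Fᵀ + Q = [23 9 -7; 9 11 -5; -7 -5 12]
S = H·P̄·Hᵀ + R = [210 -99; -99 113]
K = P̄·Hᵀ·S⁻¹ = [3512/13929 -659/4643; 164/4643 -637/4643; -3659/13929 -1274/4643]
x' − x̄ = [-109547/13929, -11107/4643, 49433/13929] = K·y
y = (KᵀK)⁻¹·Kᵀ·(x' − x̄) = [-25, 11]
z = y + H·x̄ = [-25, 11] + [24, -10] = [-1, 1]

z = [-1, 1]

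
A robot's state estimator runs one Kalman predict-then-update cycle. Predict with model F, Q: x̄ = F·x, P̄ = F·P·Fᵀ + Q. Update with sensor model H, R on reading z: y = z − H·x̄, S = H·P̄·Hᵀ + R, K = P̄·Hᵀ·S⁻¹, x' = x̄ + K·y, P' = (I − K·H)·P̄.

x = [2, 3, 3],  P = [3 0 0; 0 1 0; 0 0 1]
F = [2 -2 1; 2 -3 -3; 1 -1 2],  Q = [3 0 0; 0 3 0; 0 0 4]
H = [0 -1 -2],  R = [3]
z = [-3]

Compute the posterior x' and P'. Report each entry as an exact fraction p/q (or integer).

x̄ = F·x = [1, -14, 5]
P̄ = F·P·Fᵀ + Q = [20 15 10; 15 33 3; 10 3 12]
y = z − H·x̄ = [-7]
S = H·P̄·Hᵀ + R = [96]
K = P̄·Hᵀ·S⁻¹ = [-35/96; -13/32; -9/32]
x' = x̄ + K·y = [341/96, -357/32, 223/32]
P' = (I − K·H)·P̄ = [695/96 25/32 5/32; 25/32 549/32 -255/32; 5/32 -255/32 141/32]

x' = [341/96, -357/32, 223/32]
P' = [695/96 25/32 5/32; 25/32 549/32 -255/32; 5/32 -255/32 141/32]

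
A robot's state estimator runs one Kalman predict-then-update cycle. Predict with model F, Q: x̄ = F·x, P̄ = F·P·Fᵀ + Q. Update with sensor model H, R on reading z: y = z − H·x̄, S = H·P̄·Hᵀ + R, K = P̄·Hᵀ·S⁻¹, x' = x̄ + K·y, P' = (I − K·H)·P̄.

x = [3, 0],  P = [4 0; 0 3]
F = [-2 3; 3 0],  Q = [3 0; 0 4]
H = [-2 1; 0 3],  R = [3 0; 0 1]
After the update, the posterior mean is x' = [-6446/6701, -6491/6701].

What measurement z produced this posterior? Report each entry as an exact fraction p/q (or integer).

z = [1, -3]

x̄ = F·x = [-6, 9]
P̄ = F·P·Fᵀ + Q = [46 -24; -24 40]
S = H·P̄·Hᵀ + R = [323 264; 264 361]
K = P̄·Hᵀ·S⁻¹ = [-22868/46907 7368/46907; 88/46907 15528/46907]
x' − x̄ = [33760/6701, -66800/6701] = K·y
y = (KᵀK)⁻¹·Kᵀ·(x' − x̄) = [-20, -30]
z = y + H·x̄ = [-20, -30] + [21, 27] = [1, -3]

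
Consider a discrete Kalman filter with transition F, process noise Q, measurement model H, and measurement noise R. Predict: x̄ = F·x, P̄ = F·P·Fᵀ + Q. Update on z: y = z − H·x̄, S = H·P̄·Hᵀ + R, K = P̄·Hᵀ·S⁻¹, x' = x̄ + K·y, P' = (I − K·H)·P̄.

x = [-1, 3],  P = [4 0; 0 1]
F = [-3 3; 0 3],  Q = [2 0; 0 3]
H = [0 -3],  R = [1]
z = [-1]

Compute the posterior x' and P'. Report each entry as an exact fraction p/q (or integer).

x̄ = F·x = [12, 9]
P̄ = F·P·Fᵀ + Q = [47 9; 9 12]
y = z − H·x̄ = [26]
S = H·P̄·Hᵀ + R = [109]
K = P̄·Hᵀ·S⁻¹ = [-27/109; -36/109]
x' = x̄ + K·y = [606/109, 45/109]
P' = (I − K·H)·P̄ = [4394/109 9/109; 9/109 12/109]

x' = [606/109, 45/109]
P' = [4394/109 9/109; 9/109 12/109]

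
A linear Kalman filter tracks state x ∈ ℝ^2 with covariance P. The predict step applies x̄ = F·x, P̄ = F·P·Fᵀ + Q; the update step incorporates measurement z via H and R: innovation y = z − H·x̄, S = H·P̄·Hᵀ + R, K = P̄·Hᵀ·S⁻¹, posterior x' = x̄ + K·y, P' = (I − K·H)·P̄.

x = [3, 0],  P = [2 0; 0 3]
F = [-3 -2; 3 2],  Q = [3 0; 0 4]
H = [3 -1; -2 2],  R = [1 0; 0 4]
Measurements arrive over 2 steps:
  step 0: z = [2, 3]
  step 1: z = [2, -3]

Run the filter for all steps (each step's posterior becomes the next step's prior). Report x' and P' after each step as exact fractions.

step 0: x̄ = F·x = [-9, 9]
step 0: P̄ = F·P·Fᵀ + Q = [33 -30; -30 34]
step 0: y = z − H·x̄ = [38, -33]
step 0: S = H·P̄·Hᵀ + R = [512 -506; -506 512]
step 0: K = P̄·Hᵀ·S⁻¹ = [191/509 127/1018; 320/1527 698/1527]
step 0: x' = x̄ + K·y = [1163/1018, 2869/1527]
step 0: P' = (I − K·H)·P̄ = [159/509 286/509; 286/509 2254/1527]
step 1: x̄ = F·x = [-21943/3054, 21943/3054]
step 1: P̄ = F·P·Fᵀ + Q = [28186/1527 -23605/1527; -23605/1527 29713/1527]
step 1: y = z − H·x̄ = [46940/1527, -48467/1527]
step 1: S = H·P̄·Hᵀ + R = [426544/1527 -417382/1527; -417382/1527 426544/1527]
step 1: K = P̄·Hᵀ·S⁻¹ = [158427/421963 105109/843926; 266590/1265889 577336/1265889]
step 1: x' = x̄ + K·y = [170162/421963, -2068511/2531778]
step 1: P' = (I − K·H)·P̄ = [131768/421963 236877/421963; 236877/421963 1865303/1265889]

step 0: x' = [1163/1018, 2869/1527], P' = [159/509 286/509; 286/509 2254/1527]
step 1: x' = [170162/421963, -2068511/2531778], P' = [131768/421963 236877/421963; 236877/421963 1865303/1265889]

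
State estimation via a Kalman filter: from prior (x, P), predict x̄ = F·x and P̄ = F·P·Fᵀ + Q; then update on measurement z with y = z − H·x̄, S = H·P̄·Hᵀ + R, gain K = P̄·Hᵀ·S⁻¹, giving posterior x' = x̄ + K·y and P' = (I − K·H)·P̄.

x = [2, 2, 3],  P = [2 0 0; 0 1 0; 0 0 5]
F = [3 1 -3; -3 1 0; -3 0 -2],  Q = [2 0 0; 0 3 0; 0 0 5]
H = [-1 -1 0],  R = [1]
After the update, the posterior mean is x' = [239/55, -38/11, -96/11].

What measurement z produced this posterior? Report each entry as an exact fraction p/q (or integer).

z = [-1]

x̄ = F·x = [-1, -4, -12]
P̄ = F·P·Fᵀ + Q = [66 -17 12; -17 22 18; 12 18 43]
S = H·P̄·Hᵀ + R = [55]
K = P̄·Hᵀ·S⁻¹ = [-49/55; -1/11; -6/11]
x' − x̄ = [294/55, 6/11, 36/11] = K·y
y = (KᵀK)⁻¹·Kᵀ·(x' − x̄) = [-6]
z = y + H·x̄ = [-6] + [5] = [-1]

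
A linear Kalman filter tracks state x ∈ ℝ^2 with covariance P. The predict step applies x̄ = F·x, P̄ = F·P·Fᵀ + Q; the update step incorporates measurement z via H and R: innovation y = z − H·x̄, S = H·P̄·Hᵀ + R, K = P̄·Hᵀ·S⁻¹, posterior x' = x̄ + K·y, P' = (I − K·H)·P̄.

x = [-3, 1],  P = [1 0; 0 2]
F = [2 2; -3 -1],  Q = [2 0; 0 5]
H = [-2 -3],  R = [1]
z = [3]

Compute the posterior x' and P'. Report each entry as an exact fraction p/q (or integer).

x̄ = F·x = [-4, 8]
P̄ = F·P·Fᵀ + Q = [14 -10; -10 16]
y = z − H·x̄ = [19]
S = H·P̄·Hᵀ + R = [81]
K = P̄·Hᵀ·S⁻¹ = [2/81; -28/81]
x' = x̄ + K·y = [-286/81, 116/81]
P' = (I − K·H)·P̄ = [1130/81 -754/81; -754/81 512/81]

x' = [-286/81, 116/81]
P' = [1130/81 -754/81; -754/81 512/81]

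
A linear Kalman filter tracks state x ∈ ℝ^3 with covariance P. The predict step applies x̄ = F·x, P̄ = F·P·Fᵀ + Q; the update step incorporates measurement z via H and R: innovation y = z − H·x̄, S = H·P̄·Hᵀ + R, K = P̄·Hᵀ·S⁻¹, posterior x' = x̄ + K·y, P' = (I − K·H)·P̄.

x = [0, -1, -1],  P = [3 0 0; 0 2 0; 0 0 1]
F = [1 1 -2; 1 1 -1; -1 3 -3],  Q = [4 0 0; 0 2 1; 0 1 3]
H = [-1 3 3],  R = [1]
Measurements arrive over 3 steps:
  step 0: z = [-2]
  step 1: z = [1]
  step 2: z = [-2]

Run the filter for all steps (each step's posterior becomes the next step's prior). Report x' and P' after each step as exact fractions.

step 0: x' = [54/59, -38/413, -111/413], P' = [592/59 223/59 -24/59; 223/59 1860/413 -1327/413; -24/59 -1327/413 1308/413]
step 1: x' = [449045/321163, 360074/321163, -206709/642326], P' = [4934976/321163 3140343/321163 -1478644/321163; 3140343/321163 3696396/321163 -2636598/321163; -1478644/321163 -2636598/321163 4343861/642326]
step 2: x' = [4873316/14657777, 18511761/29315554, -17381678/14657777], P' = [1218082008/73288885 796760123/73288885 -77290378/14657777; 796760123/73288885 1831066091/146577770 -129320872/14657777; -77290378/14657777 -129320872/14657777 1676841697/234524432]

step 0: x̄ = F·x = [1, 0, 0]
step 0: P̄ = F·P·Fᵀ + Q = [13 7 9; 7 8 7; 9 7 33]
step 0: y = z − H·x̄ = [-1]
step 0: S = H·P̄·Hᵀ + R = [413]
step 0: K = P̄·Hᵀ·S⁻¹ = [5/59; 38/413; 111/413]
step 0: x' = x̄ + K·y = [54/59, -38/413, -111/413]
step 0: P' = (I − K·H)·P̄ = [592/59 223/59 -24/59; 223/59 1860/413 -1327/413; -24/59 -1327/413 1308/413]
step 1: x̄ = F·x = [562/413, 451/413, -159/413]
step 1: P̄ = F·P·Fᵀ + Q = [21990/413 16227/413 24517/413; 16227/413 14250/413 17193/413; 24517/413 17193/413 47407/413]
step 1: y = z − H·x̄ = [99/413]
step 1: S = H·P̄·Hᵀ + R = [642326/413]
step 1: K = P̄·Hᵀ·S⁻¹ = [50121/321163; 39051/321163; 169283/642326]
step 1: x' = x̄ + K·y = [449045/321163, 360074/321163, -206709/642326]
step 1: P' = (I − K·H)·P̄ = [4934976/321163 3140343/321163 -1478644/321163; 3140343/321163 3696396/321163 -2636598/321163; -1478644/321163 -2636598/321163 4343861/642326]
step 2: x̄ = F·x = [1015828/321163, 1824947/642326, 1882481/642326]
step 2: P̄ = F·P·Fᵀ + Q = [41345400/321163 31601645/321163 50674507/321163; 31601645/321163 51913597/642326 76097457/642326; 50674507/321163 76097457/642326 156916491/642326]
step 2: y = z − H·x̄ = [-5187640/321163]
step 2: S = H·P̄·Hᵀ + R = [1172622160/321163]
step 2: K = P̄·Hᵀ·S⁻¹ = [12842691/73288885; 20051867/146577770; 59769283/234524432]
step 2: x' = x̄ + K·y = [4873316/14657777, 18511761/29315554, -17381678/14657777]
step 2: P' = (I − K·H)·P̄ = [1218082008/73288885 796760123/73288885 -77290378/14657777; 796760123/73288885 1831066091/146577770 -129320872/14657777; -77290378/14657777 -129320872/14657777 1676841697/234524432]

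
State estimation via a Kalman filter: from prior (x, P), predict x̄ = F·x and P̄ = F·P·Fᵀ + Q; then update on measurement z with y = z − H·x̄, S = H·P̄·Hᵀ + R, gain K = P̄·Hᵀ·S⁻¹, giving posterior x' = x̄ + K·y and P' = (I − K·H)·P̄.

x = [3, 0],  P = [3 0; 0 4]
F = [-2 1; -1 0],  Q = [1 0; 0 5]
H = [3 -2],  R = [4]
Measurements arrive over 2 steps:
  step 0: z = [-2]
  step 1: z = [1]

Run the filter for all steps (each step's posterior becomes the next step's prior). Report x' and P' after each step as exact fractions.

step 0: x' = [-8/3, -331/117], P' = [4 16/3; 16/3 932/117]
step 1: x' = [485/207, 68/23], P' = [13672/4761 2134/529; 2134/529 3461/529]

step 0: x̄ = F·x = [-6, -3]
step 0: P̄ = F·P·Fᵀ + Q = [17 6; 6 8]
step 0: y = z − H·x̄ = [10]
step 0: S = H·P̄·Hᵀ + R = [117]
step 0: K = P̄·Hᵀ·S⁻¹ = [1/3; 2/117]
step 0: x' = x̄ + K·y = [-8/3, -331/117]
step 0: P' = (I − K·H)·P̄ = [4 16/3; 16/3 932/117]
step 1: x̄ = F·x = [293/117, 8/3]
step 1: P̄ = F·P·Fᵀ + Q = [425/117 8/3; 8/3 9]
step 1: y = z − H·x̄ = [-46/39]
step 1: S = H·P̄·Hᵀ + R = [529/13]
step 1: K = P̄·Hᵀ·S⁻¹ = [217/1587; -130/529]
step 1: x' = x̄ + K·y = [485/207, 68/23]
step 1: P' = (I − K·H)·P̄ = [13672/4761 2134/529; 2134/529 3461/529]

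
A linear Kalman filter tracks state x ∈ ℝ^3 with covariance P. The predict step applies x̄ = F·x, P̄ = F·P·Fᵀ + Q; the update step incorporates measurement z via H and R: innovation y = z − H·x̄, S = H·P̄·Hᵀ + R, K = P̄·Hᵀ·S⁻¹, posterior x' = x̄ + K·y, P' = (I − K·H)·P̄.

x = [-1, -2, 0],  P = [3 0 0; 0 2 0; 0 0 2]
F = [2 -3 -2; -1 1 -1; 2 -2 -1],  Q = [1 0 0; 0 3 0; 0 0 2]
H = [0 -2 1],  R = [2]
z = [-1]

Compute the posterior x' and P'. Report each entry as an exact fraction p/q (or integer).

x̄ = F·x = [4, -1, 2]
P̄ = F·P·Fᵀ + Q = [39 -8 28; -8 10 -8; 28 -8 24]
y = z − H·x̄ = [-5]
S = H·P̄·Hᵀ + R = [98]
K = P̄·Hᵀ·S⁻¹ = [22/49; -2/7; 20/49]
x' = x̄ + K·y = [86/49, 3/7, -2/49]
P' = (I − K·H)·P̄ = [943/49 32/7 492/49; 32/7 2 24/7; 492/49 24/7 376/49]

x' = [86/49, 3/7, -2/49]
P' = [943/49 32/7 492/49; 32/7 2 24/7; 492/49 24/7 376/49]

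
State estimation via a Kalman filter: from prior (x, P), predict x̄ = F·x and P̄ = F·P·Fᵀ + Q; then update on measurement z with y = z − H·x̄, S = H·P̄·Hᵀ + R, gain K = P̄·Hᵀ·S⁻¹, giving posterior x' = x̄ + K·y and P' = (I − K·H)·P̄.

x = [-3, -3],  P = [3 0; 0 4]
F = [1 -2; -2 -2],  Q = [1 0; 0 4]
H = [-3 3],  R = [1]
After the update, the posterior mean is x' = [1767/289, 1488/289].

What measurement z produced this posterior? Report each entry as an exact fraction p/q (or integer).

x̄ = F·x = [3, 12]
P̄ = F·P·Fᵀ + Q = [20 10; 10 32]
S = H·P̄·Hᵀ + R = [289]
K = P̄·Hᵀ·S⁻¹ = [-30/289; 66/289]
x' − x̄ = [900/289, -1980/289] = K·y
y = (KᵀK)⁻¹·Kᵀ·(x' − x̄) = [-30]
z = y + H·x̄ = [-30] + [27] = [-3]

z = [-3]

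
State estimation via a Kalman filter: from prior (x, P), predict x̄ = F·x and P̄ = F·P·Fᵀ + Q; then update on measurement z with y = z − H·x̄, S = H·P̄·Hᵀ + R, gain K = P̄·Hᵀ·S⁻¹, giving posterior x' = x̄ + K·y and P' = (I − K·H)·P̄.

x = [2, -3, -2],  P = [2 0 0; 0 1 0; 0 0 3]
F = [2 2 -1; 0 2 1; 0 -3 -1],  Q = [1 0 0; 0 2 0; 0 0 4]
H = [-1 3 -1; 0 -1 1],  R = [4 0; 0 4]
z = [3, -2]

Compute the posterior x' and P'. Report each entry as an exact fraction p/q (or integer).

x̄ = F·x = [0, -8, 11]
P̄ = F·P·Fᵀ + Q = [16 1 -3; 1 9 -9; -3 -9 16]
y = z − H·x̄ = [38, -21]
S = H·P̄·Hᵀ + R = [159 -75; -75 47]
K = P̄·Hᵀ·S⁻¹ = [-5/12 -3/4; 295/1848 -79/616; -5/1848 325/616]
x' = x̄ + K·y = [-1/12, 1403/1848, -337/1848]
P' = (I − K·H)·P̄ = [53/6 25/12 -11/12; 25/12 2041/1848 1093/1848; -11/12 1093/1848 4993/1848]

x' = [-1/12, 1403/1848, -337/1848]
P' = [53/6 25/12 -11/12; 25/12 2041/1848 1093/1848; -11/12 1093/1848 4993/1848]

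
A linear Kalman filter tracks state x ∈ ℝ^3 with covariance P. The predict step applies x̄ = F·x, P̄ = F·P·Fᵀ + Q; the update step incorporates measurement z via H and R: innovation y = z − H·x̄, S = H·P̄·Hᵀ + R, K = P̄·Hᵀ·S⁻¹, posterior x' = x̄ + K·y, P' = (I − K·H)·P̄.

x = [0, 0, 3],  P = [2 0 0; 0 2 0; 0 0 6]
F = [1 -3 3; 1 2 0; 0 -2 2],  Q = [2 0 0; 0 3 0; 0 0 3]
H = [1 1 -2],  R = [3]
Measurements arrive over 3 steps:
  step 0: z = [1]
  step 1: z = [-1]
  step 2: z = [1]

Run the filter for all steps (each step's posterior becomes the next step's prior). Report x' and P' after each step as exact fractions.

step 0: x̄ = F·x = [9, 0, 6]
step 0: P̄ = F·P·Fᵀ + Q = [76 -10 48; -10 13 -8; 48 -8 35]
step 0: y = z − H·x̄ = [4]
step 0: S = H·P̄·Hᵀ + R = [52]
step 0: K = P̄·Hᵀ·S⁻¹ = [-15/26; 19/52; -15/26]
step 0: x' = x̄ + K·y = [87/13, 19/13, 48/13]
step 0: P' = (I − K·H)·P̄ = [763/13 25/26 399/13; 25/26 315/52 77/26; 399/13 77/26 230/13]
step 1: x̄ = F·x = [174/13, 125/13, 58/13]
step 1: P̄ = F·P·Fᵀ + Q = [20775/52 1706/13 4327/26; 1706/13 1167/13 612/13; 4327/26 612/13 966/13]
step 1: y = z − H·x̄ = [-196/13]
step 1: S = H·P̄·Hᵀ + R = [10295/52]
step 1: K = P̄·Hᵀ·S⁻¹ = [10291/10295; 6596/10295; 3374/10295]
step 1: x' = x̄ + K·y = [-17362/10295, -457/10295, -4938/10295]
step 1: P' = (I − K·H)·P̄ = [2076422/10295 45647/10295 1045598/10295; 45647/10295 87497/10295 56678/10295; 1045598/10295 56678/10295 546077/10295]
step 2: x̄ = F·x = [-6161/2059, -18276/10295, -8962/10295]
step 2: P̄ = F·P·Fᵀ + Q = [2555736/2059 996531/2059 1024242/2059; 996531/2059 2639883/10295 1876626/10295; 1024242/2059 1876626/10295 2111757/10295]
step 2: y = z − H·x̄ = [41452/10295]
step 2: S = H·P̄·Hᵀ + R = [5870442/10295]
step 2: K = P̄·Hᵀ·S⁻¹ = [2506305/1956814; 644881/978407; 462387/978407]
step 2: x' = x̄ + K·y = [2118101/978407, 859664/978407, 1010042/978407]
step 2: P' = (I − K·H)·P̄ = [598426971/1956814 2550666/978407 149002347/978407; 2550666/978407 8513937/978407 4564980/978407; 149002347/978407 4564980/978407 76090083/978407]

step 0: x' = [87/13, 19/13, 48/13], P' = [763/13 25/26 399/13; 25/26 315/52 77/26; 399/13 77/26 230/13]
step 1: x' = [-17362/10295, -457/10295, -4938/10295], P' = [2076422/10295 45647/10295 1045598/10295; 45647/10295 87497/10295 56678/10295; 1045598/10295 56678/10295 546077/10295]
step 2: x' = [2118101/978407, 859664/978407, 1010042/978407], P' = [598426971/1956814 2550666/978407 149002347/978407; 2550666/978407 8513937/978407 4564980/978407; 149002347/978407 4564980/978407 76090083/978407]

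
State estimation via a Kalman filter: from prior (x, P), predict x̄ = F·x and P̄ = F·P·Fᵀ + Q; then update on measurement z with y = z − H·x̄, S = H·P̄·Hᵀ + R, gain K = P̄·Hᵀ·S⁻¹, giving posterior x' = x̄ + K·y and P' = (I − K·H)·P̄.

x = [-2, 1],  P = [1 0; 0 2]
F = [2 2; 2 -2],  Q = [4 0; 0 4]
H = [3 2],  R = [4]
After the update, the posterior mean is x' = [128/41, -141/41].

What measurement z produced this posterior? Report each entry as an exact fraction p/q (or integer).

z = [3]

x̄ = F·x = [-2, -6]
P̄ = F·P·Fᵀ + Q = [16 -4; -4 16]
S = H·P̄·Hᵀ + R = [164]
K = P̄·Hᵀ·S⁻¹ = [10/41; 5/41]
x' − x̄ = [210/41, 105/41] = K·y
y = (KᵀK)⁻¹·Kᵀ·(x' − x̄) = [21]
z = y + H·x̄ = [21] + [-18] = [3]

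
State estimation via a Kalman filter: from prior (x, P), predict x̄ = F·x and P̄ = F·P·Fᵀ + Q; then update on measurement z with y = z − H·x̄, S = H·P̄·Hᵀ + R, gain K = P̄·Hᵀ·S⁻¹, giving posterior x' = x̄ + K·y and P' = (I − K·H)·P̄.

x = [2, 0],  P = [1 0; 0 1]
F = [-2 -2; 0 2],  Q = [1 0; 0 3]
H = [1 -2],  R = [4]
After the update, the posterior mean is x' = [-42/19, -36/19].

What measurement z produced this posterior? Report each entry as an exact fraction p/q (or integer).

z = [2]

x̄ = F·x = [-4, 0]
P̄ = F·P·Fᵀ + Q = [9 -4; -4 7]
S = H·P̄·Hᵀ + R = [57]
K = P̄·Hᵀ·S⁻¹ = [17/57; -6/19]
x' − x̄ = [34/19, -36/19] = K·y
y = (KᵀK)⁻¹·Kᵀ·(x' − x̄) = [6]
z = y + H·x̄ = [6] + [-4] = [2]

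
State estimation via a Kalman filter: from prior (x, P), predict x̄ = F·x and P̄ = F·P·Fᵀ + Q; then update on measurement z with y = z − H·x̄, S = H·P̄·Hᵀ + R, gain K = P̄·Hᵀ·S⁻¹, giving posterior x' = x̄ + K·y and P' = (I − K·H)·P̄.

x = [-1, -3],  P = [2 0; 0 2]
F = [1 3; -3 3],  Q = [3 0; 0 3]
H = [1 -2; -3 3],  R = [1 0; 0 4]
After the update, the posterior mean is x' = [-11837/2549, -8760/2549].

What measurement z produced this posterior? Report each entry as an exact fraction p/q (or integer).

z = [2, 3]

x̄ = F·x = [-10, -6]
P̄ = F·P·Fᵀ + Q = [23 12; 12 39]
S = H·P̄·Hᵀ + R = [132 -195; -195 346]
K = P̄·Hᵀ·S⁻¹ = [-6781/7647 -1517/2549; -2347/2549 -726/2549]
x' − x̄ = [13653/2549, 6534/2549] = K·y
y = (KᵀK)⁻¹·Kᵀ·(x' − x̄) = [0, -9]
z = y + H·x̄ = [0, -9] + [2, 12] = [2, 3]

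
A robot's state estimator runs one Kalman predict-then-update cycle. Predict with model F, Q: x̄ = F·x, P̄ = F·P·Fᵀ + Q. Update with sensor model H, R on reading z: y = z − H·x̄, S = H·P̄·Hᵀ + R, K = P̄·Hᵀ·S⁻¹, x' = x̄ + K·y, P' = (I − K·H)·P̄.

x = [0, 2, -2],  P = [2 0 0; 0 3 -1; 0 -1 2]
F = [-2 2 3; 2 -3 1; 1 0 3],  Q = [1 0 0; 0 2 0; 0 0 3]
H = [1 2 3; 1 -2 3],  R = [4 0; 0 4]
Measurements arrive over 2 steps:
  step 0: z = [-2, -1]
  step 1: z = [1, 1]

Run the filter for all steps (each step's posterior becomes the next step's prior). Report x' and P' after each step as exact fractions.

step 0: x̄ = F·x = [-2, -8, -6]
step 0: P̄ = F·P·Fᵀ + Q = [27 -13 8; -13 45 19; 8 19 23]
step 0: y = z − H·x̄ = [34, 3]
step 0: S = H·P̄·Hᵀ + R = [642 102; 102 290]
step 0: K = P̄·Hᵀ·S⁻¹ = [-151/43944 3907/14648; 1361/5493 -450/1831; 7343/43944 1109/14648]
step 0: x' = x̄ + K·y = [-57859/43944, -1720/5493, -4021/43944]
step 0: P' = (I − K·H)·P̄ = [143873/21972 -1484/5493 -44101/21972; -1484/5493 2711/5493 502/5493; -44101/21972 502/5493 18257/21972]
step 1: x̄ = F·x = [76135/43944, -26153/14648, -34961/21972]
step 1: P̄ = F·P·Fᵀ + Q = [1405949/21972 -278535/7324 4523/10986; -278535/7324 206023/7324 5591/3662; 4523/10986 5591/3662 27374/5493]
step 1: y = z − H·x̄ = [334493/43944, 20657/43944]
step 1: S = H·P̄·Hᵀ + R = [2065985/21972 -26587/21972; -26587/21972 7945721/21972]
step 1: K = P̄·Hᵀ·S⁻¹ = [-3431498/31128697 12150123/31128697; 22356631/93386091 -23091598/93386091; 36662975/186772182 6479689/186772182]
step 1: x' = x̄ + K·y = [33523493/31128697, -14830051/186772182, -7533737/93386091]
step 1: P' = (I − K·H)·P̄ = [238059869/31128697 -15581621/31128697 -73540873/31128697; -15581621/31128697 45448229/93386091 15091643/93386091; -73540873/31128697 15091643/93386091 87921761/93386091]

step 0: x' = [-57859/43944, -1720/5493, -4021/43944], P' = [143873/21972 -1484/5493 -44101/21972; -1484/5493 2711/5493 502/5493; -44101/21972 502/5493 18257/21972]
step 1: x' = [33523493/31128697, -14830051/186772182, -7533737/93386091], P' = [238059869/31128697 -15581621/31128697 -73540873/31128697; -15581621/31128697 45448229/93386091 15091643/93386091; -73540873/31128697 15091643/93386091 87921761/93386091]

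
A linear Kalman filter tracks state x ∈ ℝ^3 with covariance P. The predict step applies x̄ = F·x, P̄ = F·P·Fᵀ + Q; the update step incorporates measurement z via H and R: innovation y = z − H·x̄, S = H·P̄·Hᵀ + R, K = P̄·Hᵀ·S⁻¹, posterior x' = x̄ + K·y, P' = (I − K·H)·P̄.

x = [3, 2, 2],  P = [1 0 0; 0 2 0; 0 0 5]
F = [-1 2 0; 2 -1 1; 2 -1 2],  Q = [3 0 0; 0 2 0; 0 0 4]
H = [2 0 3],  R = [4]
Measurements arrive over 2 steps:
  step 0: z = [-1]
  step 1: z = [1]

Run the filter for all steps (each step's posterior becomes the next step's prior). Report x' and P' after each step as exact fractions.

step 0: x' = [44/125, 264/125, -53/125], P' = [1482/125 -858/125 -984/125; -858/125 977/125 596/125; -984/125 596/125 708/125]
step 1: x' = [37778/9733, -17876/9733, -21945/9733], P' = [599009/9733 -489966/9733 -394238/9733; -489966/9733 451882/9733 324136/9733; -394238/9733 324136/9733 263528/9733]

step 0: x̄ = F·x = [1, 6, 8]
step 0: P̄ = F·P·Fᵀ + Q = [12 -6 -6; -6 13 16; -6 16 30]
step 0: y = z − H·x̄ = [-27]
step 0: S = H·P̄·Hᵀ + R = [250]
step 0: K = P̄·Hᵀ·S⁻¹ = [3/125; 18/125; 39/125]
step 0: x' = x̄ + K·y = [44/125, 264/125, -53/125]
step 0: P' = (I − K·H)·P̄ = [1482/125 -858/125 -984/125; -858/125 977/125 596/125; -984/125 596/125 708/125]
step 1: x̄ = F·x = [484/125, -229/125, -282/125]
step 1: P̄ = F·P·Fᵀ + Q = [9197/125 -7032/125 -4856/125; -7032/125 6167/125 4061/125; -4856/125 4061/125 3413/125]
step 1: y = z − H·x̄ = [3/125]
step 1: S = H·P̄·Hᵀ + R = [9733/125]
step 1: K = P̄·Hᵀ·S⁻¹ = [3826/9733; -1881/9733; 527/9733]
step 1: x' = x̄ + K·y = [37778/9733, -17876/9733, -21945/9733]
step 1: P' = (I − K·H)·P̄ = [599009/9733 -489966/9733 -394238/9733; -489966/9733 451882/9733 324136/9733; -394238/9733 324136/9733 263528/9733]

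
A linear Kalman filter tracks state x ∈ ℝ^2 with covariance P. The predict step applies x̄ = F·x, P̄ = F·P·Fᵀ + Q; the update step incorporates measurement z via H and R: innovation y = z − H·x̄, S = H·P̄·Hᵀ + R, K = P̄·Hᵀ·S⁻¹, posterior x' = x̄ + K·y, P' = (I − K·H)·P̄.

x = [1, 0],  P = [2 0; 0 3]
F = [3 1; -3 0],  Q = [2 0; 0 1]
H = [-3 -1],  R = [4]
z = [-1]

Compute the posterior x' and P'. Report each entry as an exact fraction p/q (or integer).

x̄ = F·x = [3, -3]
P̄ = F·P·Fᵀ + Q = [23 -18; -18 19]
y = z − H·x̄ = [5]
S = H·P̄·Hᵀ + R = [122]
K = P̄·Hᵀ·S⁻¹ = [-51/122; 35/122]
x' = x̄ + K·y = [111/122, -191/122]
P' = (I − K·H)·P̄ = [205/122 -411/122; -411/122 1093/122]

x' = [111/122, -191/122]
P' = [205/122 -411/122; -411/122 1093/122]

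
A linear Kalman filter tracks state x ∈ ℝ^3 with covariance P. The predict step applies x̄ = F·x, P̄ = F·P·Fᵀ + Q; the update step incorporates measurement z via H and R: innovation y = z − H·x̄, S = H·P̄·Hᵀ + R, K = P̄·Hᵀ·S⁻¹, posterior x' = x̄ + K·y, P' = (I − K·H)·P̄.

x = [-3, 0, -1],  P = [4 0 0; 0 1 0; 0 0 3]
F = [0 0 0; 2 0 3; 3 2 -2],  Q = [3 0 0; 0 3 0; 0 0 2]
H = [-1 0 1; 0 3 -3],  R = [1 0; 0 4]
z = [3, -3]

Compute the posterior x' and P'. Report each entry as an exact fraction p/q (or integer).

x̄ = F·x = [0, -9, -7]
P̄ = F·P·Fᵀ + Q = [3 0 0; 0 46 6; 0 6 54]
y = z − H·x̄ = [10, 3]
S = H·P̄·Hᵀ + R = [58 -144; -144 796]
K = P̄·Hᵀ·S⁻¹ = [-597/6358 -54/3179; 2757/3179 978/3179; 2781/3179 -72/3179]
x' = x̄ + K·y = [-3147/3179, 1893/3179, 5341/3179]
P' = (I − K·H)·P̄ = [17283/6358 8271/3179 8343/3179; 8271/3179 12332/3179 11028/3179; 8343/3179 11028/3179 11124/3179]

x' = [-3147/3179, 1893/3179, 5341/3179]
P' = [17283/6358 8271/3179 8343/3179; 8271/3179 12332/3179 11028/3179; 8343/3179 11028/3179 11124/3179]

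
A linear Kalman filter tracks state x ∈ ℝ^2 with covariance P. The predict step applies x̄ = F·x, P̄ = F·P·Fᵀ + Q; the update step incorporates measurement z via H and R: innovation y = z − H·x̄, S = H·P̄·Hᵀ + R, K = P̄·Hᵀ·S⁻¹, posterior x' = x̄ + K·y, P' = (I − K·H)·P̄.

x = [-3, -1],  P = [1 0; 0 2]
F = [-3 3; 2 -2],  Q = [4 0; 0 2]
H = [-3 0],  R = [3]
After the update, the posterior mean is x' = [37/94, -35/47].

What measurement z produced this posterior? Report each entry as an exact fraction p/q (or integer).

x̄ = F·x = [6, -4]
P̄ = F·P·Fᵀ + Q = [31 -18; -18 14]
S = H·P̄·Hᵀ + R = [282]
K = P̄·Hᵀ·S⁻¹ = [-31/94; 9/47]
x' − x̄ = [-527/94, 153/47] = K·y
y = (KᵀK)⁻¹·Kᵀ·(x' − x̄) = [17]
z = y + H·x̄ = [17] + [-18] = [-1]

z = [-1]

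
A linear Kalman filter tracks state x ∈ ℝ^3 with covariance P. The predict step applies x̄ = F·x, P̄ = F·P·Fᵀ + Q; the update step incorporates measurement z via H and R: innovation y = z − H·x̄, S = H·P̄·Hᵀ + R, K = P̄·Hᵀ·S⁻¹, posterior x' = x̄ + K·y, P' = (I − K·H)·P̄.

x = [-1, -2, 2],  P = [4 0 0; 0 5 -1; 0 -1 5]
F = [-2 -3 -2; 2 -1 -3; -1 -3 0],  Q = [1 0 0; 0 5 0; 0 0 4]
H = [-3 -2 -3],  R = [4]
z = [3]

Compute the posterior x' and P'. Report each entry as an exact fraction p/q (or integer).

x' = [116/803, -6242/803, 3253/803]
P' = [6287/803 -8508/803 -443/803; -8508/803 124901/2409 -57506/2409; -443/803 -57506/2409 40061/2409]

x̄ = F·x = [4, -6, 7]
P̄ = F·P·Fᵀ + Q = [70 18 47; 18 65 -2; 47 -2 53]
y = z − H·x̄ = [24]
S = H·P̄·Hᵀ + R = [2409]
K = P̄·Hᵀ·S⁻¹ = [-129/803; -178/2409; -296/2409]
x' = x̄ + K·y = [116/803, -6242/803, 3253/803]
P' = (I − K·H)·P̄ = [6287/803 -8508/803 -443/803; -8508/803 124901/2409 -57506/2409; -443/803 -57506/2409 40061/2409]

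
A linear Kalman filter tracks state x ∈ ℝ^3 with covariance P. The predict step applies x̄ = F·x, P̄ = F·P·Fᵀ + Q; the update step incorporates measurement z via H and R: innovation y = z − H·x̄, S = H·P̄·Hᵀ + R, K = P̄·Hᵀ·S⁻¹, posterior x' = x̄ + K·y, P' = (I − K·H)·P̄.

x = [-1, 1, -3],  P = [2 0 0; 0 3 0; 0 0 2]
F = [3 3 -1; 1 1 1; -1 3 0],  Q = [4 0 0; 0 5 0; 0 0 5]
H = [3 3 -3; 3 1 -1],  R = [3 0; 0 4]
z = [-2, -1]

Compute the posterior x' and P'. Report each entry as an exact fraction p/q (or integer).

x' = [634/6689, -16313/6689, -10570/6689]
P' = [20588/20067 595/20067 8049/6689; 595/20067 142304/20067 47195/6689; 8049/6689 47195/6689 57974/6689]

x̄ = F·x = [3, -3, 4]
P̄ = F·P·Fᵀ + Q = [51 13 21; 13 12 7; 21 7 34]
y = z − H·x̄ = [10, -3]
S = H·P̄·Hᵀ + R = [606 459; 459 447]
K = P̄·Hᵀ·S⁻¹ = [-988/6689 9553/20067; 438/6689 626/20067; -2730/6689 3342/6689]
x' = x̄ + K·y = [634/6689, -16313/6689, -10570/6689]
P' = (I − K·H)·P̄ = [20588/20067 595/20067 8049/6689; 595/20067 142304/20067 47195/6689; 8049/6689 47195/6689 57974/6689]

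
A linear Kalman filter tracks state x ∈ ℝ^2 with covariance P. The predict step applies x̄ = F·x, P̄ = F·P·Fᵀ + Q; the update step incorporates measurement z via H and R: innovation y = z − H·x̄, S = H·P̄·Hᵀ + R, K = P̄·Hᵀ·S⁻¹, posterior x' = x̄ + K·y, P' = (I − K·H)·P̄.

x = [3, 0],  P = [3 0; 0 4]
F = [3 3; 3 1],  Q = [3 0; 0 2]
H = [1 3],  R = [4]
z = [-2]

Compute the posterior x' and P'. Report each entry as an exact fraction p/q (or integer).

x' = [-1545/601, 165/601]
P' = [6177/601 -1815/601; -1815/601 789/601]

x̄ = F·x = [9, 9]
P̄ = F·P·Fᵀ + Q = [66 39; 39 33]
y = z − H·x̄ = [-38]
S = H·P̄·Hᵀ + R = [601]
K = P̄·Hᵀ·S⁻¹ = [183/601; 138/601]
x' = x̄ + K·y = [-1545/601, 165/601]
P' = (I − K·H)·P̄ = [6177/601 -1815/601; -1815/601 789/601]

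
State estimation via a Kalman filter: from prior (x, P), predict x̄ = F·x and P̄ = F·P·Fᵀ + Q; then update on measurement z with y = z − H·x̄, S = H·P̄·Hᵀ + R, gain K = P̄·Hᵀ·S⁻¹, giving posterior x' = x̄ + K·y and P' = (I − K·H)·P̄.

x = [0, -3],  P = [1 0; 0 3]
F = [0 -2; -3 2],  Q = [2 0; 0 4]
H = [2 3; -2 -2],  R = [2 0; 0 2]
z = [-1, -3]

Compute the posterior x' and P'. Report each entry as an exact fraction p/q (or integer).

x' = [264/47, -193/47]
P' = [2706/611 -2084/611; -2084/611 1698/611]

x̄ = F·x = [6, -6]
P̄ = F·P·Fᵀ + Q = [14 -12; -12 25]
y = z − H·x̄ = [5, -3]
S = H·P̄·Hᵀ + R = [139 -86; -86 62]
K = P̄·Hᵀ·S⁻¹ = [-420/611 -622/611; 463/611 386/611]
x' = x̄ + K·y = [264/47, -193/47]
P' = (I − K·H)·P̄ = [2706/611 -2084/611; -2084/611 1698/611]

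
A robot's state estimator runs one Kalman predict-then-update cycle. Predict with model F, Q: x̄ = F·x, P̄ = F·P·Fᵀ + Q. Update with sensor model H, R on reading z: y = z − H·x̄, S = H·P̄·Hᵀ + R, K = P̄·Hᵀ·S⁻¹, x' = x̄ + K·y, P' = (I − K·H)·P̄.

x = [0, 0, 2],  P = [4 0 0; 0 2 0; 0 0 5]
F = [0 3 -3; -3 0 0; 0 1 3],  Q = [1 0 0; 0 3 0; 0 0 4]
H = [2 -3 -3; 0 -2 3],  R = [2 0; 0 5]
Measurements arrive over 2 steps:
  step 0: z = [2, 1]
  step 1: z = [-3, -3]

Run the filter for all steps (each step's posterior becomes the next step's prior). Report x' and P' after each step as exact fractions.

step 0: x̄ = F·x = [-6, 0, 6]
step 0: P̄ = F·P·Fᵀ + Q = [64 0 -39; 0 39 0; -39 0 51]
step 0: y = z − H·x̄ = [32, -17]
step 0: S = H·P̄·Hᵀ + R = [1536 -459; -459 620]
step 0: K = P̄·Hᵀ·S⁻¹ = [98197/741639 -22419/247213; -36114/247213 -57837/247213; -24331/247213 42993/247213]
step 0: x' = x̄ + K·y = [-164161/741639, -172419/247213, -26195/247213]
step 0: P' = (I − K·H)·P̄ = [15537562/741639 2081001/247213 1349969/247213; 2081001/247213 904683/247213 506727/247213; 1349969/247213 506727/247213 409473/247213]
step 1: x̄ = F·x = [-438672/247213, 164161/247213, -251004/247213]
step 1: P̄ = F·P·Fᵀ + Q = [2953531/247213 -6579288/247213 2069154/247213; -6579288/247213 47354325/247213 -18392724/247213; 2069154/247213 -18392724/247213 8619154/247213]
step 1: y = z − H·x̄ = [-124824/247213, 339695/247213]
step 1: S = H·P̄·Hᵀ + R = [239122437/247213 300463812/247213; 300463812/247213 488938439/247213]
step 1: K = P̄·Hᵀ·S⁻¹ = [58916560/425896491 -1630712958/35917270741; -20675751/141965497 -7796093694/35917270741; -13124054/141965497 603834726/3265206431]
step 1: x' = x̄ + K·y = [-68483656954/35917270741, 15779392711/35917270741, -2333136642/3265206431]
step 1: P' = (I − K·H)·P̄ = [498586122085/107751812223 66121410612/35917270741 3760280498/3265206431; 66121410612/35917270741 36337043940/35917270741 1021018770/3265206431; 3760280498/3265206431 1021018770/3265206431 1687070390/3265206431]

step 0: x' = [-164161/741639, -172419/247213, -26195/247213], P' = [15537562/741639 2081001/247213 1349969/247213; 2081001/247213 904683/247213 506727/247213; 1349969/247213 506727/247213 409473/247213]
step 1: x' = [-68483656954/35917270741, 15779392711/35917270741, -2333136642/3265206431], P' = [498586122085/107751812223 66121410612/35917270741 3760280498/3265206431; 66121410612/35917270741 36337043940/35917270741 1021018770/3265206431; 3760280498/3265206431 1021018770/3265206431 1687070390/3265206431]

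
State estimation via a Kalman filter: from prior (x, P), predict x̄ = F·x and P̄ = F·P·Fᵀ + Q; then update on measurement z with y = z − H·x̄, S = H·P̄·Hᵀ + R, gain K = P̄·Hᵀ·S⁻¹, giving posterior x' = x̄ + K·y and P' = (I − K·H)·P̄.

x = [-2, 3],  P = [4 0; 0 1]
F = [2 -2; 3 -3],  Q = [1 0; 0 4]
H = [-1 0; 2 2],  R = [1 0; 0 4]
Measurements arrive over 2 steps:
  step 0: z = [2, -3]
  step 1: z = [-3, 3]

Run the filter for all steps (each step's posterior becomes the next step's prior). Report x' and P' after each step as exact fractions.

step 0: x' = [-823/562, -119/281], P' = [150/281 -99/281; -99/281 307/281]
step 1: x' = [69399/38461, 3345/76922], P' = [20400/38461 -13569/38461; -13569/38461 42017/38461]

step 0: x̄ = F·x = [-10, -15]
step 0: P̄ = F·P·Fᵀ + Q = [21 30; 30 49]
step 0: y = z − H·x̄ = [-8, 47]
step 0: S = H·P̄·Hᵀ + R = [22 -102; -102 524]
step 0: K = P̄·Hᵀ·S⁻¹ = [-150/281 51/562; 99/281 104/281]
step 0: x' = x̄ + K·y = [-823/562, -119/281]
step 0: P' = (I − K·H)·P̄ = [150/281 -99/281; -99/281 307/281]
step 1: x̄ = F·x = [-585/281, -1755/562]
step 1: P̄ = F·P·Fᵀ + Q = [2901/281 3930/281; 3930/281 7019/281]
step 1: y = z − H·x̄ = [-1428/281, 3768/281]
step 1: S = H·P̄·Hᵀ + R = [3182/281 -13662/281; -13662/281 72244/281]
step 1: K = P̄·Hᵀ·S⁻¹ = [-20400/38461 6831/76922; 13569/38461 14224/38461]
step 1: x' = x̄ + K·y = [69399/38461, 3345/76922]
step 1: P' = (I − K·H)·P̄ = [20400/38461 -13569/38461; -13569/38461 42017/38461]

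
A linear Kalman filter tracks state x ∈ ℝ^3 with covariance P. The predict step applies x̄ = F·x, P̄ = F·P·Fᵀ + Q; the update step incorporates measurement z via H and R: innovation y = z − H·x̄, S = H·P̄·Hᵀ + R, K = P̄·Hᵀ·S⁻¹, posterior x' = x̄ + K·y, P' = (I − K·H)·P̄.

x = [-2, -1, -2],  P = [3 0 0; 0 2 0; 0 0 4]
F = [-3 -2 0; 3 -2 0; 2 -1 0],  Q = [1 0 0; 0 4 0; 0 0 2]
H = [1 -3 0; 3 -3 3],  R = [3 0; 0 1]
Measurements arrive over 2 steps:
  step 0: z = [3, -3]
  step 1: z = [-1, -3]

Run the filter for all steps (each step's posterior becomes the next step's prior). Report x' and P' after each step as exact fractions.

step 0: x̄ = F·x = [8, -4, -3]
step 0: P̄ = F·P·Fᵀ + Q = [36 -19 -14; -19 39 22; -14 22 16]
step 0: y = z − H·x̄ = [-17, -30]
step 0: S = H·P̄·Hᵀ + R = [504 447; 447 514]
step 0: K = P̄·Hᵀ·S⁻¹ = [-2393/19749 2269/6583; -21628/59247 2120/19749; -14300/59247 1840/19749]
step 0: x' = x̄ + K·y = [-5537/19749, -60112/59247, -100241/59247]
step 0: P' = (I − K·H)·P̄ = [32084/6583 34477/19749 -59506/19749; 34477/19749 56105/59247 -45206/59247; -59506/19749 -45206/59247 135152/59247]
step 1: x̄ = F·x = [170057/59247, 70391/59247, 26890/59247]
step 1: P̄ = F·P·Fᵀ + Q = [4123643/59247 -2374384/59247 -1723757/59247; -2374384/59247 1819040/59247 1120729/59247; -1723757/59247 1120729/59247 915899/59247]
step 1: y = z − H·x̄ = [-18131/59247, -6407/681]
step 1: S = H·P̄·Hᵀ + R = [34919048/59247 482495/681; 482495/681 204309/227]
step 1: K = P̄·Hᵀ·S⁻¹ = [-25286185/1687376441 473128515/1687376441; -517562893/1687376441 115732440/1687376441; -478284353/1687376441 193423056/1687376441]
step 1: x' = x̄ + K·y = [399725671/1687376441, 1074311682/1687376441, -907563693/1687376441]
step 1: P' = (I − K·H)·P̄ = [7865322504/1687376441 2647060353/1687376441 -5060552646/1687376441; 2647060353/1687376441 1399916344/1687376441 -1208566529/1687376441; -5060552646/1687376441 -1208566529/1687376441 3916460469/1687376441]

step 0: x' = [-5537/19749, -60112/59247, -100241/59247], P' = [32084/6583 34477/19749 -59506/19749; 34477/19749 56105/59247 -45206/59247; -59506/19749 -45206/59247 135152/59247]
step 1: x' = [399725671/1687376441, 1074311682/1687376441, -907563693/1687376441], P' = [7865322504/1687376441 2647060353/1687376441 -5060552646/1687376441; 2647060353/1687376441 1399916344/1687376441 -1208566529/1687376441; -5060552646/1687376441 -1208566529/1687376441 3916460469/1687376441]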